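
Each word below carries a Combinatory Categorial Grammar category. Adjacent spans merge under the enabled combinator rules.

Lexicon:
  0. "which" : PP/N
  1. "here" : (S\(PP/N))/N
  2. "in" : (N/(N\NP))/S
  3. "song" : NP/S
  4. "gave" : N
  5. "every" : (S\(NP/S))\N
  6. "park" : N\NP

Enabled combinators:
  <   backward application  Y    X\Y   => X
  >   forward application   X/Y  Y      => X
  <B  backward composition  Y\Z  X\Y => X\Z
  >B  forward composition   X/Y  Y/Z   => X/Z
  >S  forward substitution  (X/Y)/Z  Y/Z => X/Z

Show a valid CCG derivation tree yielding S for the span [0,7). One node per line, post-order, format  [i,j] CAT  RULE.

[0,7] S   <
  [0,1] "which" : PP/N
  [1,7] S\(PP/N)   >
    [1,2] "here" : (S\(PP/N))/N
    [2,7] N   >
      [2,6] N/(N\NP)   >
        [2,3] "in" : (N/(N\NP))/S
        [3,6] S   <
          [3,4] "song" : NP/S
          [4,6] S\(NP/S)   <
            [4,5] "gave" : N
            [5,6] "every" : (S\(NP/S))\N
      [6,7] "park" : N\NP

[0,1] PP/N  lex  "which"
[1,2] (S\(PP/N))/N  lex  "here"
[2,3] (N/(N\NP))/S  lex  "in"
[3,4] NP/S  lex  "song"
[4,5] N  lex  "gave"
[5,6] (S\(NP/S))\N  lex  "every"
[4,6] S\(NP/S)  <  k=5
[3,6] S  <  k=4
[2,6] N/(N\NP)  >  k=3
[6,7] N\NP  lex  "park"
[2,7] N  >  k=6
[1,7] S\(PP/N)  >  k=2
[0,7] S  <  k=1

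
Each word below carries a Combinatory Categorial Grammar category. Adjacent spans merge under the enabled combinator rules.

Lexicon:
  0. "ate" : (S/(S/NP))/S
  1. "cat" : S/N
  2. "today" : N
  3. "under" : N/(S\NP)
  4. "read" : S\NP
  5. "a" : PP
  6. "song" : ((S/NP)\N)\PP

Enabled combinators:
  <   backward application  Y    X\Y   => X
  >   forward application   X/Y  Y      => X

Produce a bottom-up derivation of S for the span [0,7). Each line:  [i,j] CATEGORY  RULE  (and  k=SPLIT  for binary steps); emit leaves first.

[0,7] S   >
  [0,3] S/(S/NP)   >
    [0,1] "ate" : (S/(S/NP))/S
    [1,3] S   >
      [1,2] "cat" : S/N
      [2,3] "today" : N
  [3,7] S/NP   <
    [3,5] N   >
      [3,4] "under" : N/(S\NP)
      [4,5] "read" : S\NP
    [5,7] (S/NP)\N   <
      [5,6] "a" : PP
      [6,7] "song" : ((S/NP)\N)\PP

[0,1] (S/(S/NP))/S  lex  "ate"
[1,2] S/N  lex  "cat"
[2,3] N  lex  "today"
[1,3] S  >  k=2
[0,3] S/(S/NP)  >  k=1
[3,4] N/(S\NP)  lex  "under"
[4,5] S\NP  lex  "read"
[3,5] N  >  k=4
[5,6] PP  lex  "a"
[6,7] ((S/NP)\N)\PP  lex  "song"
[5,7] (S/NP)\N  <  k=6
[3,7] S/NP  <  k=5
[0,7] S  >  k=3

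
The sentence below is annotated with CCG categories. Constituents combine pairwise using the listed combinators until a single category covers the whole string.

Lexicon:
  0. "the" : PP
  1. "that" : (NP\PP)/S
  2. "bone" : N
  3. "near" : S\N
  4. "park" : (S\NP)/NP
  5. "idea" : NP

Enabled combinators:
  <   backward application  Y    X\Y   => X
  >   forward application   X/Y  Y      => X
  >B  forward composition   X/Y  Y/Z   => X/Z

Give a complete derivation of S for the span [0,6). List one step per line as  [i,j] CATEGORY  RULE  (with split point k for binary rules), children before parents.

[0,1] PP  lex  "the"
[1,2] (NP\PP)/S  lex  "that"
[2,3] N  lex  "bone"
[3,4] S\N  lex  "near"
[2,4] S  <  k=3
[1,4] NP\PP  >  k=2
[0,4] NP  <  k=1
[4,5] (S\NP)/NP  lex  "park"
[5,6] NP  lex  "idea"
[4,6] S\NP  >  k=5
[0,6] S  <  k=4

[0,6] S   <
  [0,4] NP   <
    [0,1] "the" : PP
    [1,4] NP\PP   >
      [1,2] "that" : (NP\PP)/S
      [2,4] S   <
        [2,3] "bone" : N
        [3,4] "near" : S\N
  [4,6] S\NP   >
    [4,5] "park" : (S\NP)/NP
    [5,6] "idea" : NP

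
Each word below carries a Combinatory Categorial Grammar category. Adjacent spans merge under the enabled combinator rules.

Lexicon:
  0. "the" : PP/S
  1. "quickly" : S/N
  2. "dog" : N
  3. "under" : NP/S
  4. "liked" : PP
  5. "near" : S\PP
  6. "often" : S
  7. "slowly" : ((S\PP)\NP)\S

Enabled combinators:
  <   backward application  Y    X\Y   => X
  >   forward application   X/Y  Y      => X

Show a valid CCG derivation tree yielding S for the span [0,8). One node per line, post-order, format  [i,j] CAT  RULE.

[0,1] PP/S  lex  "the"
[1,2] S/N  lex  "quickly"
[2,3] N  lex  "dog"
[1,3] S  >  k=2
[0,3] PP  >  k=1
[3,4] NP/S  lex  "under"
[4,5] PP  lex  "liked"
[5,6] S\PP  lex  "near"
[4,6] S  <  k=5
[3,6] NP  >  k=4
[6,7] S  lex  "often"
[7,8] ((S\PP)\NP)\S  lex  "slowly"
[6,8] (S\PP)\NP  <  k=7
[3,8] S\PP  <  k=6
[0,8] S  <  k=3

[0,8] S   <
  [0,3] PP   >
    [0,1] "the" : PP/S
    [1,3] S   >
      [1,2] "quickly" : S/N
      [2,3] "dog" : N
  [3,8] S\PP   <
    [3,6] NP   >
      [3,4] "under" : NP/S
      [4,6] S   <
        [4,5] "liked" : PP
        [5,6] "near" : S\PP
    [6,8] (S\PP)\NP   <
      [6,7] "often" : S
      [7,8] "slowly" : ((S\PP)\NP)\S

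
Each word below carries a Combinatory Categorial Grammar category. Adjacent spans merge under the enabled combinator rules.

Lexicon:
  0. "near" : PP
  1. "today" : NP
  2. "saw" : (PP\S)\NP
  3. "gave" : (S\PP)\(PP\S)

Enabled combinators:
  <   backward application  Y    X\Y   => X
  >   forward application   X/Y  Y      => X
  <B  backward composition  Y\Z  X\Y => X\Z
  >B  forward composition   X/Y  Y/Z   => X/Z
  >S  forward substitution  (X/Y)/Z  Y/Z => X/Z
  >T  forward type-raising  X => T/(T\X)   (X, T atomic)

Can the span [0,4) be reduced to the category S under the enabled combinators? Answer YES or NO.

[0,4] S   >
  [0,1] S/(S\PP)   >T
    [0,1] "near" : PP
  [1,4] S\PP   <
    [1,3] PP\S   <
      [1,2] "today" : NP
      [2,3] "saw" : (PP\S)\NP
    [3,4] "gave" : (S\PP)\(PP\S)

YES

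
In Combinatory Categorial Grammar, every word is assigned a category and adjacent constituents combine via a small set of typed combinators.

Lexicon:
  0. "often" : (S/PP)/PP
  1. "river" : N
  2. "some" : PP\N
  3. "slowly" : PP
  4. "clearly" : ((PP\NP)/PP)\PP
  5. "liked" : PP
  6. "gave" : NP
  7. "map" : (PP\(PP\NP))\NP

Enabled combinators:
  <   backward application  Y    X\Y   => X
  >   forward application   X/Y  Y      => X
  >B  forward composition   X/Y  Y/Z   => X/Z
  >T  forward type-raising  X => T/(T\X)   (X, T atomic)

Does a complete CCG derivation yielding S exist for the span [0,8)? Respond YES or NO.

[0,8] S   >
  [0,3] S/PP   >
    [0,1] "often" : (S/PP)/PP
    [1,3] PP   <
      [1,2] "river" : N
      [2,3] "some" : PP\N
  [3,8] PP   <
    [3,6] PP\NP   >
      [3,5] (PP\NP)/PP   <
        [3,4] "slowly" : PP
        [4,5] "clearly" : ((PP\NP)/PP)\PP
      [5,6] "liked" : PP
    [6,8] PP\(PP\NP)   <
      [6,7] "gave" : NP
      [7,8] "map" : (PP\(PP\NP))\NP

YES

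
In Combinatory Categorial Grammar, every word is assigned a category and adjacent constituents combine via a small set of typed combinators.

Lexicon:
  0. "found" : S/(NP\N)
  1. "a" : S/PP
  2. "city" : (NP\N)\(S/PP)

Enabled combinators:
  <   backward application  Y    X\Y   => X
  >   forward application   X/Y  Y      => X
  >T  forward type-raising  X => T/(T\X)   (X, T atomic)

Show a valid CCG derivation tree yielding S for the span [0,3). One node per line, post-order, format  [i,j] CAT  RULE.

[0,3] S   >
  [0,1] "found" : S/(NP\N)
  [1,3] NP\N   <
    [1,2] "a" : S/PP
    [2,3] "city" : (NP\N)\(S/PP)

[0,1] S/(NP\N)  lex  "found"
[1,2] S/PP  lex  "a"
[2,3] (NP\N)\(S/PP)  lex  "city"
[1,3] NP\N  <  k=2
[0,3] S  >  k=1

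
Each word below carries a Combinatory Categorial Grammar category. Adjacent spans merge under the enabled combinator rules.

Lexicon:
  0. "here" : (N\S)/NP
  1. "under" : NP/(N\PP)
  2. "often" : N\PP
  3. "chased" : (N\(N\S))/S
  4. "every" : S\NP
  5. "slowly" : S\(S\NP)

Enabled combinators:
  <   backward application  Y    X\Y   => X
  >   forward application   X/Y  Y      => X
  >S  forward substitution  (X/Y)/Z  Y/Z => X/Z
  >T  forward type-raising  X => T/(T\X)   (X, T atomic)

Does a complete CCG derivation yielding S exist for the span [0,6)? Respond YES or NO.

(N\S)/NP NP/(N\PP) N\PP (N\(N\S))/S S\NP S\(S\NP)
CKY chart[0,6] = {N, N/(N\N), NP/(NP\N), PP/(PP\N), S/(S\N)}; S ∉ chart

NO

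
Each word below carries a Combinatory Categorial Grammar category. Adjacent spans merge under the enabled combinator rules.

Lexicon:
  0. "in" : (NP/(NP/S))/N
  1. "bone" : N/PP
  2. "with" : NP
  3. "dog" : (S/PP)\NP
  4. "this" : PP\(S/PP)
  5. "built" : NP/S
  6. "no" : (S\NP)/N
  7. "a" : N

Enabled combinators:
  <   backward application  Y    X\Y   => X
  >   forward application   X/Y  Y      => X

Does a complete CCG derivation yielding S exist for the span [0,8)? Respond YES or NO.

[0,8] S   <
  [0,6] NP   >
    [0,5] NP/(NP/S)   >
      [0,1] "in" : (NP/(NP/S))/N
      [1,5] N   >
        [1,2] "bone" : N/PP
        [2,5] PP   <
          [2,4] S/PP   <
            [2,3] "with" : NP
            [3,4] "dog" : (S/PP)\NP
          [4,5] "this" : PP\(S/PP)
    [5,6] "built" : NP/S
  [6,8] S\NP   >
    [6,7] "no" : (S\NP)/N
    [7,8] "a" : N

YES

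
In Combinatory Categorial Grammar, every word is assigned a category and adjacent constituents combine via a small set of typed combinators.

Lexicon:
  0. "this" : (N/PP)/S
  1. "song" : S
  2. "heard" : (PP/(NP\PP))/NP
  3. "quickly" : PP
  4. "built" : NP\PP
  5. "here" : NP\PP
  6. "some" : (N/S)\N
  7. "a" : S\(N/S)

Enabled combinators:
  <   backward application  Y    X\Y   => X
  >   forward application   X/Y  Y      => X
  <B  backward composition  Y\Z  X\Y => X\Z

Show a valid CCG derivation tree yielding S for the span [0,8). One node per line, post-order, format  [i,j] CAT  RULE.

[0,8] S   <
  [0,6] N   >
    [0,2] N/PP   >
      [0,1] "this" : (N/PP)/S
      [1,2] "song" : S
    [2,6] PP   >
      [2,5] PP/(NP\PP)   >
        [2,3] "heard" : (PP/(NP\PP))/NP
        [3,5] NP   <
          [3,4] "quickly" : PP
          [4,5] "built" : NP\PP
      [5,6] "here" : NP\PP
  [6,8] S\N   <B
    [6,7] "some" : (N/S)\N
    [7,8] "a" : S\(N/S)

[0,1] (N/PP)/S  lex  "this"
[1,2] S  lex  "song"
[0,2] N/PP  >  k=1
[2,3] (PP/(NP\PP))/NP  lex  "heard"
[3,4] PP  lex  "quickly"
[4,5] NP\PP  lex  "built"
[3,5] NP  <  k=4
[2,5] PP/(NP\PP)  >  k=3
[5,6] NP\PP  lex  "here"
[2,6] PP  >  k=5
[0,6] N  >  k=2
[6,7] (N/S)\N  lex  "some"
[7,8] S\(N/S)  lex  "a"
[6,8] S\N  <B  k=7
[0,8] S  <  k=6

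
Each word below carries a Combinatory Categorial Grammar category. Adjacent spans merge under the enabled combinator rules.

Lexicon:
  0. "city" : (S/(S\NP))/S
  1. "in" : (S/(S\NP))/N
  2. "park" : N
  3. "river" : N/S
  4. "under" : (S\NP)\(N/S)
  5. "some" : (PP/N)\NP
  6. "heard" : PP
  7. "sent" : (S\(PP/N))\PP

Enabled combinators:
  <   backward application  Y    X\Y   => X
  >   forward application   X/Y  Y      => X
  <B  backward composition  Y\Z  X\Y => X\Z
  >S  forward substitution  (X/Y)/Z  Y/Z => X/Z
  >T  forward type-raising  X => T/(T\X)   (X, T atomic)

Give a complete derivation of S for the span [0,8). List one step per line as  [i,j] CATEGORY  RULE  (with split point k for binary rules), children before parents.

[0,1] (S/(S\NP))/S  lex  "city"
[1,2] (S/(S\NP))/N  lex  "in"
[2,3] N  lex  "park"
[1,3] S/(S\NP)  >  k=2
[3,4] N/S  lex  "river"
[4,5] (S\NP)\(N/S)  lex  "under"
[3,5] S\NP  <  k=4
[1,5] S  >  k=3
[0,5] S/(S\NP)  >  k=1
[5,6] (PP/N)\NP  lex  "some"
[6,7] PP  lex  "heard"
[7,8] (S\(PP/N))\PP  lex  "sent"
[6,8] S\(PP/N)  <  k=7
[5,8] S\NP  <B  k=6
[0,8] S  >  k=5

[0,8] S   >
  [0,5] S/(S\NP)   >
    [0,1] "city" : (S/(S\NP))/S
    [1,5] S   >
      [1,3] S/(S\NP)   >
        [1,2] "in" : (S/(S\NP))/N
        [2,3] "park" : N
      [3,5] S\NP   <
        [3,4] "river" : N/S
        [4,5] "under" : (S\NP)\(N/S)
  [5,8] S\NP   <B
    [5,6] "some" : (PP/N)\NP
    [6,8] S\(PP/N)   <
      [6,7] "heard" : PP
      [7,8] "sent" : (S\(PP/N))\PP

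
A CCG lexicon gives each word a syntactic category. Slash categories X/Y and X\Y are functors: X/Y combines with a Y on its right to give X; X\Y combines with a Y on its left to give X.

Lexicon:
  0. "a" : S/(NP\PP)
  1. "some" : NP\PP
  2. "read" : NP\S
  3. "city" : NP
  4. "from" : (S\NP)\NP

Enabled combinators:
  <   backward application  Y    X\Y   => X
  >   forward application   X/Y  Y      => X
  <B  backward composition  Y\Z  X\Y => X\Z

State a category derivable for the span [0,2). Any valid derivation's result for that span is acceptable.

[0,5] S   <
  [0,3] NP   <
    [0,2] S   >
      [0,1] "a" : S/(NP\PP)
      [1,2] "some" : NP\PP
    [2,3] "read" : NP\S
  [3,5] S\NP   <
    [3,4] "city" : NP
    [4,5] "from" : (S\NP)\NP

S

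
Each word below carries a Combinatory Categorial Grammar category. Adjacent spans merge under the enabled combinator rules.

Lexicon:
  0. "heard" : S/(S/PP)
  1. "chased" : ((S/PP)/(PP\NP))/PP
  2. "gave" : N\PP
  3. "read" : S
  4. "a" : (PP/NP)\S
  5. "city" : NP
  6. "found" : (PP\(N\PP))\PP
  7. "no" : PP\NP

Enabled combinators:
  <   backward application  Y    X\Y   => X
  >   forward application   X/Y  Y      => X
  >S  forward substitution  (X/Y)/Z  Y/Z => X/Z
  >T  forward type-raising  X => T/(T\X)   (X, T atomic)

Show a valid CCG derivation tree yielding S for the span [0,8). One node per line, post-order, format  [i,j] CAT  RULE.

[0,8] S   >
  [0,1] "heard" : S/(S/PP)
  [1,8] S/PP   >
    [1,7] (S/PP)/(PP\NP)   >
      [1,2] "chased" : ((S/PP)/(PP\NP))/PP
      [2,7] PP   <
        [2,3] "gave" : N\PP
        [3,7] PP\(N\PP)   <
          [3,6] PP   >
            [3,5] PP/NP   <
              [3,4] "read" : S
              [4,5] "a" : (PP/NP)\S
            [5,6] "city" : NP
          [6,7] "found" : (PP\(N\PP))\PP
    [7,8] "no" : PP\NP

[0,1] S/(S/PP)  lex  "heard"
[1,2] ((S/PP)/(PP\NP))/PP  lex  "chased"
[2,3] N\PP  lex  "gave"
[3,4] S  lex  "read"
[4,5] (PP/NP)\S  lex  "a"
[3,5] PP/NP  <  k=4
[5,6] NP  lex  "city"
[3,6] PP  >  k=5
[6,7] (PP\(N\PP))\PP  lex  "found"
[3,7] PP\(N\PP)  <  k=6
[2,7] PP  <  k=3
[1,7] (S/PP)/(PP\NP)  >  k=2
[7,8] PP\NP  lex  "no"
[1,8] S/PP  >  k=7
[0,8] S  >  k=1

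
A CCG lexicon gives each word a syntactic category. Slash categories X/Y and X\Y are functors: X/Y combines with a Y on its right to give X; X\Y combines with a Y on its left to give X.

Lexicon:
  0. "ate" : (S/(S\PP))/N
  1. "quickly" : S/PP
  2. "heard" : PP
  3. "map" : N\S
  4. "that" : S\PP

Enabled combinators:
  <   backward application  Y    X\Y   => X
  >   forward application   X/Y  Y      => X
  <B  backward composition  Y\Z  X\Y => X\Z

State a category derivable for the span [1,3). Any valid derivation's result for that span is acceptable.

S

[0,5] S   >
  [0,4] S/(S\PP)   >
    [0,1] "ate" : (S/(S\PP))/N
    [1,4] N   <
      [1,3] S   >
        [1,2] "quickly" : S/PP
        [2,3] "heard" : PP
      [3,4] "map" : N\S
  [4,5] "that" : S\PP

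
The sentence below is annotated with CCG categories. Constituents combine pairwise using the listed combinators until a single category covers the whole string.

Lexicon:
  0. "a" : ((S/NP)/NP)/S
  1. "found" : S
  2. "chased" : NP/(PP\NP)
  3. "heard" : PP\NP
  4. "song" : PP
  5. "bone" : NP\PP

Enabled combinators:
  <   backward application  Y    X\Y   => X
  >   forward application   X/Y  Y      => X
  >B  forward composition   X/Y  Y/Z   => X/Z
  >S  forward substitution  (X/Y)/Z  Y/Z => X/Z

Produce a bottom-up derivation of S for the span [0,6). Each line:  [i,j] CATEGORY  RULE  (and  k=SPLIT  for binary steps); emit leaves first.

[0,6] S   >
  [0,4] S/NP   >
    [0,2] (S/NP)/NP   >
      [0,1] "a" : ((S/NP)/NP)/S
      [1,2] "found" : S
    [2,4] NP   >
      [2,3] "chased" : NP/(PP\NP)
      [3,4] "heard" : PP\NP
  [4,6] NP   <
    [4,5] "song" : PP
    [5,6] "bone" : NP\PP

[0,1] ((S/NP)/NP)/S  lex  "a"
[1,2] S  lex  "found"
[0,2] (S/NP)/NP  >  k=1
[2,3] NP/(PP\NP)  lex  "chased"
[3,4] PP\NP  lex  "heard"
[2,4] NP  >  k=3
[0,4] S/NP  >  k=2
[4,5] PP  lex  "song"
[5,6] NP\PP  lex  "bone"
[4,6] NP  <  k=5
[0,6] S  >  k=4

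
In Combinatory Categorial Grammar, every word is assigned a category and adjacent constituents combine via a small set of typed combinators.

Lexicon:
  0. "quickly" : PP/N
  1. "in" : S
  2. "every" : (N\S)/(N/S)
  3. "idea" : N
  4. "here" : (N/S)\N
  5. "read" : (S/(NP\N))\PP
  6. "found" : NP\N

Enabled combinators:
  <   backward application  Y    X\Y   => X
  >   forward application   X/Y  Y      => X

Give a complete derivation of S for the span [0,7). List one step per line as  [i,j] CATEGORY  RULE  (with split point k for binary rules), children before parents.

[0,7] S   >
  [0,6] S/(NP\N)   <
    [0,5] PP   >
      [0,1] "quickly" : PP/N
      [1,5] N   <
        [1,2] "in" : S
        [2,5] N\S   >
          [2,3] "every" : (N\S)/(N/S)
          [3,5] N/S   <
            [3,4] "idea" : N
            [4,5] "here" : (N/S)\N
    [5,6] "read" : (S/(NP\N))\PP
  [6,7] "found" : NP\N

[0,1] PP/N  lex  "quickly"
[1,2] S  lex  "in"
[2,3] (N\S)/(N/S)  lex  "every"
[3,4] N  lex  "idea"
[4,5] (N/S)\N  lex  "here"
[3,5] N/S  <  k=4
[2,5] N\S  >  k=3
[1,5] N  <  k=2
[0,5] PP  >  k=1
[5,6] (S/(NP\N))\PP  lex  "read"
[0,6] S/(NP\N)  <  k=5
[6,7] NP\N  lex  "found"
[0,7] S  >  k=6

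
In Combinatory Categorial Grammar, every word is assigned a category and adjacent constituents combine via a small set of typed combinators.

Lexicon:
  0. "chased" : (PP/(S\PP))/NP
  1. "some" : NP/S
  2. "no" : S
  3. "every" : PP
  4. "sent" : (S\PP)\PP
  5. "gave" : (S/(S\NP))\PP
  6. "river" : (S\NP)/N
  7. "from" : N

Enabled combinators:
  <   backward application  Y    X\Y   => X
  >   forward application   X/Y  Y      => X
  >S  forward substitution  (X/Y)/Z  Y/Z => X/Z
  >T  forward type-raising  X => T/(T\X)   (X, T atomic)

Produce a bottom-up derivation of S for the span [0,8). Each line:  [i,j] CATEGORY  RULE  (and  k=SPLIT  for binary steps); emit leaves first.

[0,8] S   >
  [0,6] S/(S\NP)   <
    [0,5] PP   >
      [0,3] PP/(S\PP)   >
        [0,1] "chased" : (PP/(S\PP))/NP
        [1,3] NP   >
          [1,2] "some" : NP/S
          [2,3] "no" : S
      [3,5] S\PP   <
        [3,4] "every" : PP
        [4,5] "sent" : (S\PP)\PP
    [5,6] "gave" : (S/(S\NP))\PP
  [6,8] S\NP   >
    [6,7] "river" : (S\NP)/N
    [7,8] "from" : N

[0,1] (PP/(S\PP))/NP  lex  "chased"
[1,2] NP/S  lex  "some"
[2,3] S  lex  "no"
[1,3] NP  >  k=2
[0,3] PP/(S\PP)  >  k=1
[3,4] PP  lex  "every"
[4,5] (S\PP)\PP  lex  "sent"
[3,5] S\PP  <  k=4
[0,5] PP  >  k=3
[5,6] (S/(S\NP))\PP  lex  "gave"
[0,6] S/(S\NP)  <  k=5
[6,7] (S\NP)/N  lex  "river"
[7,8] N  lex  "from"
[6,8] S\NP  >  k=7
[0,8] S  >  k=6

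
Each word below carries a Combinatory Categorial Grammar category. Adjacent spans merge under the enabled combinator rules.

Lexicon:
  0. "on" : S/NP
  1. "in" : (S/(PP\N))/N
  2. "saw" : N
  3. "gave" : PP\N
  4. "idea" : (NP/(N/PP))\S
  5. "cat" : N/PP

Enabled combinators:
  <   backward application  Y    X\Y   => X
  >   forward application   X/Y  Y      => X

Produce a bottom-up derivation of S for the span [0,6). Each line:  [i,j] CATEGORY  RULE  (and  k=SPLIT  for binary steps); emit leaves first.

[0,6] S   >
  [0,1] "on" : S/NP
  [1,6] NP   >
    [1,5] NP/(N/PP)   <
      [1,4] S   >
        [1,3] S/(PP\N)   >
          [1,2] "in" : (S/(PP\N))/N
          [2,3] "saw" : N
        [3,4] "gave" : PP\N
      [4,5] "idea" : (NP/(N/PP))\S
    [5,6] "cat" : N/PP

[0,1] S/NP  lex  "on"
[1,2] (S/(PP\N))/N  lex  "in"
[2,3] N  lex  "saw"
[1,3] S/(PP\N)  >  k=2
[3,4] PP\N  lex  "gave"
[1,4] S  >  k=3
[4,5] (NP/(N/PP))\S  lex  "idea"
[1,5] NP/(N/PP)  <  k=4
[5,6] N/PP  lex  "cat"
[1,6] NP  >  k=5
[0,6] S  >  k=1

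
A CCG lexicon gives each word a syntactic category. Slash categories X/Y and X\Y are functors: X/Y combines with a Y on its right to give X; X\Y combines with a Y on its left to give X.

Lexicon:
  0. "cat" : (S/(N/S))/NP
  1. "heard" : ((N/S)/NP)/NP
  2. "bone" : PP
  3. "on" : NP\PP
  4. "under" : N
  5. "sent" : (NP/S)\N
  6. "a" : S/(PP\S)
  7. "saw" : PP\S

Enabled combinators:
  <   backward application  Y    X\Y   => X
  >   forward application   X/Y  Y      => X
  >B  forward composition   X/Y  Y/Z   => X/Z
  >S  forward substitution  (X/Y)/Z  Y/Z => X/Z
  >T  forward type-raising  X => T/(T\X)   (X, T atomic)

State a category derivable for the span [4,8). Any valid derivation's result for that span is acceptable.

[0,8] S   >
  [0,4] S/NP   >S
    [0,1] "cat" : (S/(N/S))/NP
    [1,4] (N/S)/NP   >
      [1,2] "heard" : ((N/S)/NP)/NP
      [2,4] NP   <
        [2,3] "bone" : PP
        [3,4] "on" : NP\PP
  [4,8] NP   >
    [4,6] NP/S   <
      [4,5] "under" : N
      [5,6] "sent" : (NP/S)\N
    [6,8] S   >
      [6,7] "a" : S/(PP\S)
      [7,8] "saw" : PP\S

NP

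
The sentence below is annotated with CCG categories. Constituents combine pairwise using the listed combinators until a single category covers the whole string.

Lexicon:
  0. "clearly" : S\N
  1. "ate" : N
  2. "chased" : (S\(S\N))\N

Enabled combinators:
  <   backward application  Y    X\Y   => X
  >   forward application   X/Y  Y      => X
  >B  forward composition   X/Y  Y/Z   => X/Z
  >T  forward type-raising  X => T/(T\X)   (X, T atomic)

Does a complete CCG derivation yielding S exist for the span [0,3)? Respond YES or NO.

YES

[0,3] S   <
  [0,1] "clearly" : S\N
  [1,3] S\(S\N)   <
    [1,2] "ate" : N
    [2,3] "chased" : (S\(S\N))\N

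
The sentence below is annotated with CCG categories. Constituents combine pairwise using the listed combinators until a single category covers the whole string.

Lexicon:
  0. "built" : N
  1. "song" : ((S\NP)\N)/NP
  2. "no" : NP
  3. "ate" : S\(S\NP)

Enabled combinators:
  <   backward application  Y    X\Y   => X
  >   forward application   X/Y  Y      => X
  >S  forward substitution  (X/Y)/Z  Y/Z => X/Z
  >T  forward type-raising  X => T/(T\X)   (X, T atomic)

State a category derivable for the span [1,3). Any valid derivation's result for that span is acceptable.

[0,4] S   <
  [0,3] S\NP   <
    [0,1] "built" : N
    [1,3] (S\NP)\N   >
      [1,2] "song" : ((S\NP)\N)/NP
      [2,3] "no" : NP
  [3,4] "ate" : S\(S\NP)

(S\NP)\N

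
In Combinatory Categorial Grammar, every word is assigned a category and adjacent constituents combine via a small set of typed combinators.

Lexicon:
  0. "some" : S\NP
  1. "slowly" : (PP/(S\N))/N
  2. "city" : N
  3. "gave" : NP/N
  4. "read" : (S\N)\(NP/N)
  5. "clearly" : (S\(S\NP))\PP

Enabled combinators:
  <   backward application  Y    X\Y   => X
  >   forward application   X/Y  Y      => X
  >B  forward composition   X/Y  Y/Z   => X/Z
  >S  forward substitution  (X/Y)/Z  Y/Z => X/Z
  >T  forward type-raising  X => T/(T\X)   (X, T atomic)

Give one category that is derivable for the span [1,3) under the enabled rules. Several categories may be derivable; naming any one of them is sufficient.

[0,6] S   <
  [0,1] "some" : S\NP
  [1,6] S\(S\NP)   <
    [1,5] PP   >
      [1,3] PP/(S\N)   >
        [1,2] "slowly" : (PP/(S\N))/N
        [2,3] "city" : N
      [3,5] S\N   <
        [3,4] "gave" : NP/N
        [4,5] "read" : (S\N)\(NP/N)
    [5,6] "clearly" : (S\(S\NP))\PP

PP/(S\N)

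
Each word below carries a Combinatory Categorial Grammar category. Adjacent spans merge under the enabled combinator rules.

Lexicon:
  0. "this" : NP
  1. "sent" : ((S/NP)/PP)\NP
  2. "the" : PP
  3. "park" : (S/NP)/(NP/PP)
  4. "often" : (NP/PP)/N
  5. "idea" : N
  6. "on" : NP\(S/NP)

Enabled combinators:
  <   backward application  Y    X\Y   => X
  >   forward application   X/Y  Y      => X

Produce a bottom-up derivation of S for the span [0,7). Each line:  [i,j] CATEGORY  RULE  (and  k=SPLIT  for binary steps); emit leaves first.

[0,7] S   >
  [0,3] S/NP   >
    [0,2] (S/NP)/PP   <
      [0,1] "this" : NP
      [1,2] "sent" : ((S/NP)/PP)\NP
    [2,3] "the" : PP
  [3,7] NP   <
    [3,6] S/NP   >
      [3,4] "park" : (S/NP)/(NP/PP)
      [4,6] NP/PP   >
        [4,5] "often" : (NP/PP)/N
        [5,6] "idea" : N
    [6,7] "on" : NP\(S/NP)

[0,1] NP  lex  "this"
[1,2] ((S/NP)/PP)\NP  lex  "sent"
[0,2] (S/NP)/PP  <  k=1
[2,3] PP  lex  "the"
[0,3] S/NP  >  k=2
[3,4] (S/NP)/(NP/PP)  lex  "park"
[4,5] (NP/PP)/N  lex  "often"
[5,6] N  lex  "idea"
[4,6] NP/PP  >  k=5
[3,6] S/NP  >  k=4
[6,7] NP\(S/NP)  lex  "on"
[3,7] NP  <  k=6
[0,7] S  >  k=3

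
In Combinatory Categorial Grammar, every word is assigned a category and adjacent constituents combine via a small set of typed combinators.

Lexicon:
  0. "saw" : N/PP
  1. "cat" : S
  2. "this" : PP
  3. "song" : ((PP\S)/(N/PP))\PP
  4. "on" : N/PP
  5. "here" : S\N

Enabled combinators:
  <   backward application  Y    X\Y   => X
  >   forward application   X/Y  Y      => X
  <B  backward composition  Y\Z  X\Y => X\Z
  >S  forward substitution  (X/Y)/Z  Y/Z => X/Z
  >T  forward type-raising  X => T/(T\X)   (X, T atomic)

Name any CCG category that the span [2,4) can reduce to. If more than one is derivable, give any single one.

[0,6] S   <
  [0,5] N   >
    [0,1] "saw" : N/PP
    [1,5] PP   >
      [1,2] PP/(PP\S)   >T
        [1,2] "cat" : S
      [2,5] PP\S   >
        [2,4] (PP\S)/(N/PP)   <
          [2,3] "this" : PP
          [3,4] "song" : ((PP\S)/(N/PP))\PP
        [4,5] "on" : N/PP
  [5,6] "here" : S\N

(PP\S)/(N/PP)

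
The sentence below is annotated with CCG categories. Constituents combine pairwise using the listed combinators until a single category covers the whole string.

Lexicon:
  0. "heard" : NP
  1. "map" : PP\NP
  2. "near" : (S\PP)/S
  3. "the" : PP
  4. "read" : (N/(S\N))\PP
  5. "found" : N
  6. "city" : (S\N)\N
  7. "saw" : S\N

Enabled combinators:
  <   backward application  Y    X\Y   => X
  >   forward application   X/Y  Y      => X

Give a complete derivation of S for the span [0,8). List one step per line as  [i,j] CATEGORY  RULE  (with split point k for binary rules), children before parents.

[0,1] NP  lex  "heard"
[1,2] PP\NP  lex  "map"
[0,2] PP  <  k=1
[2,3] (S\PP)/S  lex  "near"
[3,4] PP  lex  "the"
[4,5] (N/(S\N))\PP  lex  "read"
[3,5] N/(S\N)  <  k=4
[5,6] N  lex  "found"
[6,7] (S\N)\N  lex  "city"
[5,7] S\N  <  k=6
[3,7] N  >  k=5
[7,8] S\N  lex  "saw"
[3,8] S  <  k=7
[2,8] S\PP  >  k=3
[0,8] S  <  k=2

[0,8] S   <
  [0,2] PP   <
    [0,1] "heard" : NP
    [1,2] "map" : PP\NP
  [2,8] S\PP   >
    [2,3] "near" : (S\PP)/S
    [3,8] S   <
      [3,7] N   >
        [3,5] N/(S\N)   <
          [3,4] "the" : PP
          [4,5] "read" : (N/(S\N))\PP
        [5,7] S\N   <
          [5,6] "found" : N
          [6,7] "city" : (S\N)\N
      [7,8] "saw" : S\N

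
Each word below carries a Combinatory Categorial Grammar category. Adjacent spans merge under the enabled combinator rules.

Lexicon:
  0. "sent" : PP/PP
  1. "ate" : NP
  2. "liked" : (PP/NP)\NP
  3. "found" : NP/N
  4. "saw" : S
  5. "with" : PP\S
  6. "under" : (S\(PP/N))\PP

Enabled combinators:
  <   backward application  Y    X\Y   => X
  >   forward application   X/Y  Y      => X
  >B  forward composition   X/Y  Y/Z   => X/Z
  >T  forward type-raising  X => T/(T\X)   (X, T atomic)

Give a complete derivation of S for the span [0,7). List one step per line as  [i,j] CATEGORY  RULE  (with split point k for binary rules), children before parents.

[0,7] S   <
  [0,4] PP/N   >B
    [0,1] "sent" : PP/PP
    [1,4] PP/N   >B
      [1,3] PP/NP   <
        [1,2] "ate" : NP
        [2,3] "liked" : (PP/NP)\NP
      [3,4] "found" : NP/N
  [4,7] S\(PP/N)   <
    [4,6] PP   <
      [4,5] "saw" : S
      [5,6] "with" : PP\S
    [6,7] "under" : (S\(PP/N))\PP

[0,1] PP/PP  lex  "sent"
[1,2] NP  lex  "ate"
[2,3] (PP/NP)\NP  lex  "liked"
[1,3] PP/NP  <  k=2
[3,4] NP/N  lex  "found"
[1,4] PP/N  >B  k=3
[0,4] PP/N  >B  k=1
[4,5] S  lex  "saw"
[5,6] PP\S  lex  "with"
[4,6] PP  <  k=5
[6,7] (S\(PP/N))\PP  lex  "under"
[4,7] S\(PP/N)  <  k=6
[0,7] S  <  k=4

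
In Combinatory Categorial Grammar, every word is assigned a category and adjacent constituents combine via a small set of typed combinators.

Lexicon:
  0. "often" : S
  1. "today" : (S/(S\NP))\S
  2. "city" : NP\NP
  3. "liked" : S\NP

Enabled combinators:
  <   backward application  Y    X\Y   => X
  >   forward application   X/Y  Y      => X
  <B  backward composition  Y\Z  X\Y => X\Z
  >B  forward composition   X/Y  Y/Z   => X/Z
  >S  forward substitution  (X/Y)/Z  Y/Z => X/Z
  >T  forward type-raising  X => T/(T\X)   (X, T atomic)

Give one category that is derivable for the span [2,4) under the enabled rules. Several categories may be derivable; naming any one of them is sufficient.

S\NP

[0,4] S   >
  [0,2] S/(S\NP)   <
    [0,1] "often" : S
    [1,2] "today" : (S/(S\NP))\S
  [2,4] S\NP   <B
    [2,3] "city" : NP\NP
    [3,4] "liked" : S\NP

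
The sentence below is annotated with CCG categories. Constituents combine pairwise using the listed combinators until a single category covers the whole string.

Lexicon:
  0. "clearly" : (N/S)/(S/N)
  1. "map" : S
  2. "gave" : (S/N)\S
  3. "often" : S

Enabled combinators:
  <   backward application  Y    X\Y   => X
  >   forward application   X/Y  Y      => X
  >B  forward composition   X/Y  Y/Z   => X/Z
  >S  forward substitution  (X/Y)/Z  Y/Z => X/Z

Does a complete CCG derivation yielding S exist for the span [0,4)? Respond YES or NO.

NO

(N/S)/(S/N) S (S/N)\S S
CKY chart[0,4] = {N}; S ∉ chart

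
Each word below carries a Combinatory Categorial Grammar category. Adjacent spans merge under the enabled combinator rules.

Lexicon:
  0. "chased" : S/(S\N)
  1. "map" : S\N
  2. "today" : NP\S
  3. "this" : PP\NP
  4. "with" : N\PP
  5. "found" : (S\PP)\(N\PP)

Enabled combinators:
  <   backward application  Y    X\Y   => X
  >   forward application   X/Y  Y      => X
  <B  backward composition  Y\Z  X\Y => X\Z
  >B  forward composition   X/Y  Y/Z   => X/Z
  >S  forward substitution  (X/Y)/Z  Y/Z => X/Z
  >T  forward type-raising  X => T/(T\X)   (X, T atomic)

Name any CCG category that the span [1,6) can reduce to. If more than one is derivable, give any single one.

[0,6] S   >
  [0,1] "chased" : S/(S\N)
  [1,6] S\N   <B
    [1,4] PP\N   <B
      [1,3] NP\N   <B
        [1,2] "map" : S\N
        [2,3] "today" : NP\S
      [3,4] "this" : PP\NP
    [4,6] S\PP   <
      [4,5] "with" : N\PP
      [5,6] "found" : (S\PP)\(N\PP)

S\N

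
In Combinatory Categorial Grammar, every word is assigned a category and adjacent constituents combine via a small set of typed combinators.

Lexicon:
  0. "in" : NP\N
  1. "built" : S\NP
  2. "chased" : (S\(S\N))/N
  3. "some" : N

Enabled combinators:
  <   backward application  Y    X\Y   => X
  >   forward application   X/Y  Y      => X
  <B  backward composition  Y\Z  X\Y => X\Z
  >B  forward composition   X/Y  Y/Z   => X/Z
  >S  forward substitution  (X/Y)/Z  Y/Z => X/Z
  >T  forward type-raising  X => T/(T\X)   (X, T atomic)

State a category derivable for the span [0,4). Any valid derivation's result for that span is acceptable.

S

[0,4] S   <
  [0,2] S\N   <B
    [0,1] "in" : NP\N
    [1,2] "built" : S\NP
  [2,4] S\(S\N)   >
    [2,3] "chased" : (S\(S\N))/N
    [3,4] "some" : N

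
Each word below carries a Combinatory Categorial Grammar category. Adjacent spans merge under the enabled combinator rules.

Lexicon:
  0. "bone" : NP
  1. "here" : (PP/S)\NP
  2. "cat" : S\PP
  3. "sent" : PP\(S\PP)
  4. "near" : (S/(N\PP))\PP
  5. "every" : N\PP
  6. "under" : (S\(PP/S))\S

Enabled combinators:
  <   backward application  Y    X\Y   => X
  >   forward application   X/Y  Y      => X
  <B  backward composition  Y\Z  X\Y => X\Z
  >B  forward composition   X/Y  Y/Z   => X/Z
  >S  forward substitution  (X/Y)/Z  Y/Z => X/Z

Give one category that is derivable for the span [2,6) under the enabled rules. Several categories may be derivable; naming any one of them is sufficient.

[0,7] S   <
  [0,2] PP/S   <
    [0,1] "bone" : NP
    [1,2] "here" : (PP/S)\NP
  [2,7] S\(PP/S)   <
    [2,6] S   >
      [2,5] S/(N\PP)   <
        [2,4] PP   <
          [2,3] "cat" : S\PP
          [3,4] "sent" : PP\(S\PP)
        [4,5] "near" : (S/(N\PP))\PP
      [5,6] "every" : N\PP
    [6,7] "under" : (S\(PP/S))\S

S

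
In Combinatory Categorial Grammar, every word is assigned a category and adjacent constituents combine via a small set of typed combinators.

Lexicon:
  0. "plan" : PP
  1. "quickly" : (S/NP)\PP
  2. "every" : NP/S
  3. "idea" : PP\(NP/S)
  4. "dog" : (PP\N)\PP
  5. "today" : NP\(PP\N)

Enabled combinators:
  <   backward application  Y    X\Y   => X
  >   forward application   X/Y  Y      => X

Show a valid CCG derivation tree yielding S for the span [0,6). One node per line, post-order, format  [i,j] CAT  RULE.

[0,6] S   >
  [0,2] S/NP   <
    [0,1] "plan" : PP
    [1,2] "quickly" : (S/NP)\PP
  [2,6] NP   <
    [2,5] PP\N   <
      [2,4] PP   <
        [2,3] "every" : NP/S
        [3,4] "idea" : PP\(NP/S)
      [4,5] "dog" : (PP\N)\PP
    [5,6] "today" : NP\(PP\N)

[0,1] PP  lex  "plan"
[1,2] (S/NP)\PP  lex  "quickly"
[0,2] S/NP  <  k=1
[2,3] NP/S  lex  "every"
[3,4] PP\(NP/S)  lex  "idea"
[2,4] PP  <  k=3
[4,5] (PP\N)\PP  lex  "dog"
[2,5] PP\N  <  k=4
[5,6] NP\(PP\N)  lex  "today"
[2,6] NP  <  k=5
[0,6] S  >  k=2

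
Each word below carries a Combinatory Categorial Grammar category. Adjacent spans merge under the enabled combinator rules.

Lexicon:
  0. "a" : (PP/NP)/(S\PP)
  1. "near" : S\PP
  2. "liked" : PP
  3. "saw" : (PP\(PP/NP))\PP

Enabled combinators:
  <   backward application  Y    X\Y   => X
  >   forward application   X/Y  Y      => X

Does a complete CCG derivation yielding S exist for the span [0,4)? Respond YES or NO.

NO

(PP/NP)/(S\PP) S\PP PP (PP\(PP/NP))\PP
CKY chart[0,4] = {PP}; S ∉ chart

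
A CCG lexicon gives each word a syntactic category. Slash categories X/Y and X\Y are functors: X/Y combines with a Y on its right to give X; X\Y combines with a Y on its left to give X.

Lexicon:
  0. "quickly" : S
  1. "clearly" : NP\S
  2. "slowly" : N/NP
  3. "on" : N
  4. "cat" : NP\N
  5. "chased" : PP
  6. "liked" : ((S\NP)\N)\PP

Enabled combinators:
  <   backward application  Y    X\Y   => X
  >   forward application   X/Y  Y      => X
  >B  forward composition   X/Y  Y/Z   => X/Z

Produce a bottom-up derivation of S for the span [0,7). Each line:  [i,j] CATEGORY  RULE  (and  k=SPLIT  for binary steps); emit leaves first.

[0,1] S  lex  "quickly"
[1,2] NP\S  lex  "clearly"
[0,2] NP  <  k=1
[2,3] N/NP  lex  "slowly"
[3,4] N  lex  "on"
[4,5] NP\N  lex  "cat"
[3,5] NP  <  k=4
[2,5] N  >  k=3
[5,6] PP  lex  "chased"
[6,7] ((S\NP)\N)\PP  lex  "liked"
[5,7] (S\NP)\N  <  k=6
[2,7] S\NP  <  k=5
[0,7] S  <  k=2

[0,7] S   <
  [0,2] NP   <
    [0,1] "quickly" : S
    [1,2] "clearly" : NP\S
  [2,7] S\NP   <
    [2,5] N   >
      [2,3] "slowly" : N/NP
      [3,5] NP   <
        [3,4] "on" : N
        [4,5] "cat" : NP\N
    [5,7] (S\NP)\N   <
      [5,6] "chased" : PP
      [6,7] "liked" : ((S\NP)\N)\PP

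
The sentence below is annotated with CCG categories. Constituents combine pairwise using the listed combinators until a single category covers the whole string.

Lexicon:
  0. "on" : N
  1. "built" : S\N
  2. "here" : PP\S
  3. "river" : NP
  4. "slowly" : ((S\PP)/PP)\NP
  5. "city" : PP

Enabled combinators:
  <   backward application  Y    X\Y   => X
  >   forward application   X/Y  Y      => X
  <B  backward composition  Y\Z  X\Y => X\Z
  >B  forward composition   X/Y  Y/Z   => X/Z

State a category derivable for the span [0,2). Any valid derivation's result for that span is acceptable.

S

[0,6] S   <
  [0,3] PP   <
    [0,2] S   <
      [0,1] "on" : N
      [1,2] "built" : S\N
    [2,3] "here" : PP\S
  [3,6] S\PP   >
    [3,5] (S\PP)/PP   <
      [3,4] "river" : NP
      [4,5] "slowly" : ((S\PP)/PP)\NP
    [5,6] "city" : PP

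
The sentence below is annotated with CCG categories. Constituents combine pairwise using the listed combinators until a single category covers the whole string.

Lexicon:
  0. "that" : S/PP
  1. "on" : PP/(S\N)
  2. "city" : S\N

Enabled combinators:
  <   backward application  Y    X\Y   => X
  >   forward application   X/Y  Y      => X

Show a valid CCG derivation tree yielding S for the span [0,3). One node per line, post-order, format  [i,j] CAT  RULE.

[0,1] S/PP  lex  "that"
[1,2] PP/(S\N)  lex  "on"
[2,3] S\N  lex  "city"
[1,3] PP  >  k=2
[0,3] S  >  k=1

[0,3] S   >
  [0,1] "that" : S/PP
  [1,3] PP   >
    [1,2] "on" : PP/(S\N)
    [2,3] "city" : S\N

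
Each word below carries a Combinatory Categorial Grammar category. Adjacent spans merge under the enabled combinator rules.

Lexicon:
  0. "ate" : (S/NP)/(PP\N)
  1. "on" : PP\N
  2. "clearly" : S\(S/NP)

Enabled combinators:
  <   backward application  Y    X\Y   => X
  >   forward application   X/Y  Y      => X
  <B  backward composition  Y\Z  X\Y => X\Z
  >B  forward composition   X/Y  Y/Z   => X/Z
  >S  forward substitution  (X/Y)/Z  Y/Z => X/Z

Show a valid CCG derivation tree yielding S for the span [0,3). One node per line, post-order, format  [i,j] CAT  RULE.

[0,3] S   <
  [0,2] S/NP   >
    [0,1] "ate" : (S/NP)/(PP\N)
    [1,2] "on" : PP\N
  [2,3] "clearly" : S\(S/NP)

[0,1] (S/NP)/(PP\N)  lex  "ate"
[1,2] PP\N  lex  "on"
[0,2] S/NP  >  k=1
[2,3] S\(S/NP)  lex  "clearly"
[0,3] S  <  k=2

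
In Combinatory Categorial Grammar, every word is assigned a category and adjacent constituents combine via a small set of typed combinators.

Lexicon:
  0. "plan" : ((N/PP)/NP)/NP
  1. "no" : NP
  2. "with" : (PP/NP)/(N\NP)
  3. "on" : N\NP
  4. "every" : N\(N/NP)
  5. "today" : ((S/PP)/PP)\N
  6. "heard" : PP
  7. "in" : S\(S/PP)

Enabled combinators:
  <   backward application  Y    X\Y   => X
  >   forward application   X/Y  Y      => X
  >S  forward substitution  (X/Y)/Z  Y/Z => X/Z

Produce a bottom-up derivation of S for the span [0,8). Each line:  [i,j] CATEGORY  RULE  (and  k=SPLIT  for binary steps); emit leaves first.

[0,8] S   <
  [0,7] S/PP   >
    [0,6] (S/PP)/PP   <
      [0,5] N   <
        [0,4] N/NP   >S
          [0,2] (N/PP)/NP   >
            [0,1] "plan" : ((N/PP)/NP)/NP
            [1,2] "no" : NP
          [2,4] PP/NP   >
            [2,3] "with" : (PP/NP)/(N\NP)
            [3,4] "on" : N\NP
        [4,5] "every" : N\(N/NP)
      [5,6] "today" : ((S/PP)/PP)\N
    [6,7] "heard" : PP
  [7,8] "in" : S\(S/PP)

[0,1] ((N/PP)/NP)/NP  lex  "plan"
[1,2] NP  lex  "no"
[0,2] (N/PP)/NP  >  k=1
[2,3] (PP/NP)/(N\NP)  lex  "with"
[3,4] N\NP  lex  "on"
[2,4] PP/NP  >  k=3
[0,4] N/NP  >S  k=2
[4,5] N\(N/NP)  lex  "every"
[0,5] N  <  k=4
[5,6] ((S/PP)/PP)\N  lex  "today"
[0,6] (S/PP)/PP  <  k=5
[6,7] PP  lex  "heard"
[0,7] S/PP  >  k=6
[7,8] S\(S/PP)  lex  "in"
[0,8] S  <  k=7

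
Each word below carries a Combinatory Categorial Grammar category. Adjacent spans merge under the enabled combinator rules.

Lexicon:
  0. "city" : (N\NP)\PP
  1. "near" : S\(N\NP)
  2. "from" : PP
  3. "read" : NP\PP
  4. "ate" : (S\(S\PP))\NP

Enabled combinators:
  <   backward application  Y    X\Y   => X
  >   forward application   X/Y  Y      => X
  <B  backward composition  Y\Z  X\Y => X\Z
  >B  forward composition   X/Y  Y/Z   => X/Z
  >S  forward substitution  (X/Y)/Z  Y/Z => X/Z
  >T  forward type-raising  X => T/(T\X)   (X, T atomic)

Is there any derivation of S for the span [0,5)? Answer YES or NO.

YES

[0,5] S   <
  [0,2] S\PP   <B
    [0,1] "city" : (N\NP)\PP
    [1,2] "near" : S\(N\NP)
  [2,5] S\(S\PP)   <
    [2,4] NP   <
      [2,3] "from" : PP
      [3,4] "read" : NP\PP
    [4,5] "ate" : (S\(S\PP))\NP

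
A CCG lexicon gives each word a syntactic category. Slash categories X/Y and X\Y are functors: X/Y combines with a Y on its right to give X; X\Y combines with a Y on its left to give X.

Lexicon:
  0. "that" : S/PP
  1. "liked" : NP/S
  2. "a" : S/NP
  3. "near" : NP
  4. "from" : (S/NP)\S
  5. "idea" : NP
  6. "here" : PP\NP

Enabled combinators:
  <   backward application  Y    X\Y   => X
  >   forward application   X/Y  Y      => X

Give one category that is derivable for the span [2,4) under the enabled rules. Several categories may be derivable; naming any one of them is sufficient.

[0,7] S   >
  [0,1] "that" : S/PP
  [1,7] PP   <
    [1,6] NP   >
      [1,2] "liked" : NP/S
      [2,6] S   >
        [2,5] S/NP   <
          [2,4] S   >
            [2,3] "a" : S/NP
            [3,4] "near" : NP
          [4,5] "from" : (S/NP)\S
        [5,6] "idea" : NP
    [6,7] "here" : PP\NP

S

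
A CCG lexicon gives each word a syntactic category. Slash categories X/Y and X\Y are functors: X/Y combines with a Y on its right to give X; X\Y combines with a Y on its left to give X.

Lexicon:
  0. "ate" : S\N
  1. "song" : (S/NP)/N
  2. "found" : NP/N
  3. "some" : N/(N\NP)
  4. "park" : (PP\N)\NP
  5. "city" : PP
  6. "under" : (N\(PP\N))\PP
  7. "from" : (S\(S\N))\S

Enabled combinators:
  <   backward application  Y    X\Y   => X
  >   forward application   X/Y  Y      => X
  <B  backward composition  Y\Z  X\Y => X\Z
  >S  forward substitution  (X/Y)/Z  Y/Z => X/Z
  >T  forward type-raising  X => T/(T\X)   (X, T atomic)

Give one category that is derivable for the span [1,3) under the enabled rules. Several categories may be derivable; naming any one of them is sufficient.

[0,8] S   <
  [0,1] "ate" : S\N
  [1,8] S\(S\N)   <
    [1,7] S   >
      [1,3] S/N   >S
        [1,2] "song" : (S/NP)/N
        [2,3] "found" : NP/N
      [3,7] N   >
        [3,4] "some" : N/(N\NP)
        [4,7] N\NP   <B
          [4,5] "park" : (PP\N)\NP
          [5,7] N\(PP\N)   <
            [5,6] "city" : PP
            [6,7] "under" : (N\(PP\N))\PP
    [7,8] "from" : (S\(S\N))\S

S/N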